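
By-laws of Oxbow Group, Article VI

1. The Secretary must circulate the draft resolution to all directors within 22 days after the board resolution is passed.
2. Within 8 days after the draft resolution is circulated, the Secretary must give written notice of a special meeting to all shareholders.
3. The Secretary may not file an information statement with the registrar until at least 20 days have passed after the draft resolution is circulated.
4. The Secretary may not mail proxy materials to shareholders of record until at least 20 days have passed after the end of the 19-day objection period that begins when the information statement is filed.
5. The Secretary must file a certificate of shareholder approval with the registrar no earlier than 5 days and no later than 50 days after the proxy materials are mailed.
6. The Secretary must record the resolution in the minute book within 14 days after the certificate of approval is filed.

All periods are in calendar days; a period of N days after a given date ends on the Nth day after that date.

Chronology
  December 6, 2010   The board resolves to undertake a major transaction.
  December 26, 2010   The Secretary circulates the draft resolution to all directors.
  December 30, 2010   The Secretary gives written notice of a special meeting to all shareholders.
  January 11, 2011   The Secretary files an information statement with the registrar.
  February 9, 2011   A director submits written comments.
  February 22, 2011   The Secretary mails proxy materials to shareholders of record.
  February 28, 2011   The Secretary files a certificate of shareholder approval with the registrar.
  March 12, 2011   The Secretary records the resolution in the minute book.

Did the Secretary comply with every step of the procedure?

(1) due by December 6, 2010 + 22 days = December 28, 2010; December 26, 2010 is within that limit.
(2) due by December 26, 2010 + 8 days = January 3, 2011; December 30, 2010 is within that limit.
(3) permitted from December 26, 2010 + 20 days = January 15, 2011 onward; January 11, 2011 is 4 days before the earliest permitted date.
That is the first point of non-compliance.

No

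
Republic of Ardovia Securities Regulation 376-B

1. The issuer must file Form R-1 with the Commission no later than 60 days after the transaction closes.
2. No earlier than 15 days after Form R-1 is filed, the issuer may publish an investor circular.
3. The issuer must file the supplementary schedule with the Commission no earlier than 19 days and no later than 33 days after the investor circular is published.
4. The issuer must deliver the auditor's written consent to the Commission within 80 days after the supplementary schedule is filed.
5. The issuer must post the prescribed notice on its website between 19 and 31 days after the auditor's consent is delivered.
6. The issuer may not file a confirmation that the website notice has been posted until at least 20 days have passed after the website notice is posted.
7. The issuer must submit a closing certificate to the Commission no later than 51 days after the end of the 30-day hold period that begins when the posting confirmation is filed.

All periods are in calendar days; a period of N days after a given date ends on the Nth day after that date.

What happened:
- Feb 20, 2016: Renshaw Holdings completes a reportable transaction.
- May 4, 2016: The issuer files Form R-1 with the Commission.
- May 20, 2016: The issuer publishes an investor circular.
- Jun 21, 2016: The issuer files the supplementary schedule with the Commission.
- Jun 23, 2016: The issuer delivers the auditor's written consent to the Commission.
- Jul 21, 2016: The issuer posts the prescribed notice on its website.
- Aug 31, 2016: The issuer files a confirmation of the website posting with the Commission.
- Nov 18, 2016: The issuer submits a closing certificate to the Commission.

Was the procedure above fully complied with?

(1) due by Feb 20, 2016 + 60 days = Apr 20, 2016; done May 4, 2016 — 14 days late.
The procedure was therefore not followed at step 1.

No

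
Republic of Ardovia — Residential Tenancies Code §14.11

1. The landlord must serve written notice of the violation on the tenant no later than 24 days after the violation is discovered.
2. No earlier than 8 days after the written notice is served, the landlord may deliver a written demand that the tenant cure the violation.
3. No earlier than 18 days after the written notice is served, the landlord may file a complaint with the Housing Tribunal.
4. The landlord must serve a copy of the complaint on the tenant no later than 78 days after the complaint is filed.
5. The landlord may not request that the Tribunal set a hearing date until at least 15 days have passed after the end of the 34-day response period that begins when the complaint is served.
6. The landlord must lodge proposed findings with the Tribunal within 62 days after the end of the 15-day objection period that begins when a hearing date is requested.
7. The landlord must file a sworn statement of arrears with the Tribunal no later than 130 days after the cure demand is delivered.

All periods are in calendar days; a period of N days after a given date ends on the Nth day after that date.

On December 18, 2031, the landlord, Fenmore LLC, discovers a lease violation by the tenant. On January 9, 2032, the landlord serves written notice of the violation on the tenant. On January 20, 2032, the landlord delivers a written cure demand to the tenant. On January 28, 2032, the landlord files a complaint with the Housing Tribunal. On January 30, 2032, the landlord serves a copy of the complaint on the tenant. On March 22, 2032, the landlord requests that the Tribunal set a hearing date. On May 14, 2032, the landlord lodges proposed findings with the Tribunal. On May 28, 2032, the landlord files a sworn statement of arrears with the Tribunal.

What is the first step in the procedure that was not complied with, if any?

Step 1: 24 days after December 18, 2031 (when the violation is discovered) is January 11, 2032; completed January 9, 2032, before the deadline.
Step 2: the earliest permitted date is 8 days after January 9, 2032 (when the written notice is served), i.e. January 17, 2032; January 20, 2032 is on or after that date.
Step 3: the earliest permitted date is 18 days after January 9, 2032 (when the written notice is served), i.e. January 27, 2032; January 28, 2032 is on or after that date.
Step 4: 78 days after January 28, 2032 (when the complaint is filed) is April 15, 2032; January 30, 2032 is within that limit.
Step 5: the earliest permitted date is 15 days after March 4, 2032 (end of the 34-day response period, which began when the complaint is served on January 30, 2032), i.e. March 19, 2032; done March 22, 2032, after the minimum wait.
Step 6: 62 days after April 6, 2032 (end of the 15-day objection period, which began when a hearing date is requested on March 22, 2032) is June 7, 2032; May 14, 2032 is within that limit.
Step 7: 130 days after January 20, 2032 (when the cure demand is delivered) is May 29, 2032; May 28, 2032 is within that limit.

None — every step was satisfied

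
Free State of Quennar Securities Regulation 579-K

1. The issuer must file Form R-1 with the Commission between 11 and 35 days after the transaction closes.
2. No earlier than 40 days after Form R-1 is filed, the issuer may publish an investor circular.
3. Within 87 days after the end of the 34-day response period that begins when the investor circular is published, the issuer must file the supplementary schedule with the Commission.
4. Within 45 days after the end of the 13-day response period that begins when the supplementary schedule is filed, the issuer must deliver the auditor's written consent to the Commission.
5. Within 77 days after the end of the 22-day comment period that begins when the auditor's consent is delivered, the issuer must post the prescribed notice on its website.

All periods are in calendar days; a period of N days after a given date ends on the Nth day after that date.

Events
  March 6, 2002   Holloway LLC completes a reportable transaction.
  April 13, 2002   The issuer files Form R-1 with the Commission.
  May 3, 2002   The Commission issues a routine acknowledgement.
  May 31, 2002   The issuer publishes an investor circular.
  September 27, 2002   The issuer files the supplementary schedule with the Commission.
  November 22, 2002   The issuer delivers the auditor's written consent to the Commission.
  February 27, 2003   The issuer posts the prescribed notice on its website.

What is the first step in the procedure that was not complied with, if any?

Step 1

(1) the permitted window runs from March 6, 2002 + 11 = March 17, 2002 to March 6, 2002 + 35 = April 10, 2002; done April 13, 2002 — 3 days after the window closed.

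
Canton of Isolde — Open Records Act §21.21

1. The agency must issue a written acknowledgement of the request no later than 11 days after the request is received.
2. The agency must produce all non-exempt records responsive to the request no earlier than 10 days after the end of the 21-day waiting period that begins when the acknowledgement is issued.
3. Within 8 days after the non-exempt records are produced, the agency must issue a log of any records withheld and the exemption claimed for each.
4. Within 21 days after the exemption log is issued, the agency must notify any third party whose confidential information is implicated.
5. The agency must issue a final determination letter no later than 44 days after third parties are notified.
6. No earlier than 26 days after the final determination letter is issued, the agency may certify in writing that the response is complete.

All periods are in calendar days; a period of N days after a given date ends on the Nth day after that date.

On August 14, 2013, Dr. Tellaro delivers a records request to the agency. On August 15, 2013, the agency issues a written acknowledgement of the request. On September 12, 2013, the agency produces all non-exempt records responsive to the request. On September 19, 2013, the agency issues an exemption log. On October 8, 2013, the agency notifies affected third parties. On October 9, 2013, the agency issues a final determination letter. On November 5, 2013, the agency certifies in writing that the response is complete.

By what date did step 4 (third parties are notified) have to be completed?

Step 4 runs from September 19, 2013, when the exemption log is issued. 21 days after September 19, 2013 is October 10, 2013.

October 10, 2013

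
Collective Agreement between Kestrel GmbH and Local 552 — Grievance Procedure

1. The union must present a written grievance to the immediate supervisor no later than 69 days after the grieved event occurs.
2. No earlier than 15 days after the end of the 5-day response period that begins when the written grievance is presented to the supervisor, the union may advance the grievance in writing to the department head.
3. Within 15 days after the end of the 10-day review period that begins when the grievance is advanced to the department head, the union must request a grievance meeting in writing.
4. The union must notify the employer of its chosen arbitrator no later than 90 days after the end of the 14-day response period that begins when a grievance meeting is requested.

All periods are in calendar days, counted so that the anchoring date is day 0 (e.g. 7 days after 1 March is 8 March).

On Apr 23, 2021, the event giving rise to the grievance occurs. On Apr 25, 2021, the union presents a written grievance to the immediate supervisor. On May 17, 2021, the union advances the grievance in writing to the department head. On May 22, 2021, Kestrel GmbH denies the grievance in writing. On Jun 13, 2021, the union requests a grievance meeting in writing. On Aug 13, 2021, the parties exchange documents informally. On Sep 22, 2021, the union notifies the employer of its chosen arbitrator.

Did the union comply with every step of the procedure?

No

(1) due by Apr 23, 2021 + 69 days = Jul 1, 2021; completed Apr 25, 2021, before the deadline.
(2) permitted from Apr 30, 2021 + 15 days = May 15, 2021 onward; done May 17, 2021 — permitted.
(3) due by May 27, 2021 + 15 days = Jun 11, 2021; Jun 13, 2021 misses that deadline by 2 days.
The procedure was therefore not followed at step 3.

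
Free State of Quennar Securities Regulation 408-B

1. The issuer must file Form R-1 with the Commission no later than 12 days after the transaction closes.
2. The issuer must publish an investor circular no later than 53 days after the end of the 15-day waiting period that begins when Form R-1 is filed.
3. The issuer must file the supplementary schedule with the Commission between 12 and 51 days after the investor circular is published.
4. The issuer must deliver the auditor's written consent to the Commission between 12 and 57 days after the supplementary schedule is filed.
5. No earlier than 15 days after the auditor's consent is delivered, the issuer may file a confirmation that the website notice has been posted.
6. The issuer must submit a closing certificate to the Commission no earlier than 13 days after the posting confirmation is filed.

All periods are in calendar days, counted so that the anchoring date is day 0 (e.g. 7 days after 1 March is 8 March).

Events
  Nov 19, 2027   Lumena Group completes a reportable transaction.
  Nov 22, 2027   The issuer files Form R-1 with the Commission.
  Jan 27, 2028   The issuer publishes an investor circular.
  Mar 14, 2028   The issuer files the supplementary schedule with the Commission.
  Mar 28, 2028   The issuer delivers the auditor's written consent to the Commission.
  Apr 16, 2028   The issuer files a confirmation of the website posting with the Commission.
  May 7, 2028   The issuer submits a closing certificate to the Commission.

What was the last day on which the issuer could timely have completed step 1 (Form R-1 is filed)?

Step 1 runs from Nov 19, 2027, when the transaction closes. 12 days after Nov 19, 2027 is Dec 1, 2027.

Dec 1, 2027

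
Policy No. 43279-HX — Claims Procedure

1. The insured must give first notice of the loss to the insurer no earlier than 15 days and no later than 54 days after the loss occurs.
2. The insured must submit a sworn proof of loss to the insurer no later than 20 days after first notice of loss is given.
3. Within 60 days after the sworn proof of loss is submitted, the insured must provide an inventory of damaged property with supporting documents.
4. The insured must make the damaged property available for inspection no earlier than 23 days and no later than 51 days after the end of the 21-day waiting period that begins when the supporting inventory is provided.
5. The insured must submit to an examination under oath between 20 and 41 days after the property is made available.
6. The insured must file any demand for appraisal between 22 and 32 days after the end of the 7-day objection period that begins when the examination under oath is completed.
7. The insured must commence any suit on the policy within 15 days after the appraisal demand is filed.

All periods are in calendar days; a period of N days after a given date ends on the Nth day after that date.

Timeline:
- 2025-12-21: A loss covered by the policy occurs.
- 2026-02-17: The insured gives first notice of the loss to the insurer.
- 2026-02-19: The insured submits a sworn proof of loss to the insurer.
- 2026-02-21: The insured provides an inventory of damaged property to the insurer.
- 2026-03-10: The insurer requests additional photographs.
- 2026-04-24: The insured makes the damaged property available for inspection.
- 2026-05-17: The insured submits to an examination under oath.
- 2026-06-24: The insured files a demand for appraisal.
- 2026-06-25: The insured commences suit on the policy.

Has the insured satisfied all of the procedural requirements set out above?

(1) the permitted window runs from 2025-12-21 + 15 = 2026-01-05 to 2025-12-21 + 54 = 2026-02-13; done 2026-02-17 — 4 days after the window closed.
Later steps need not be reached.

No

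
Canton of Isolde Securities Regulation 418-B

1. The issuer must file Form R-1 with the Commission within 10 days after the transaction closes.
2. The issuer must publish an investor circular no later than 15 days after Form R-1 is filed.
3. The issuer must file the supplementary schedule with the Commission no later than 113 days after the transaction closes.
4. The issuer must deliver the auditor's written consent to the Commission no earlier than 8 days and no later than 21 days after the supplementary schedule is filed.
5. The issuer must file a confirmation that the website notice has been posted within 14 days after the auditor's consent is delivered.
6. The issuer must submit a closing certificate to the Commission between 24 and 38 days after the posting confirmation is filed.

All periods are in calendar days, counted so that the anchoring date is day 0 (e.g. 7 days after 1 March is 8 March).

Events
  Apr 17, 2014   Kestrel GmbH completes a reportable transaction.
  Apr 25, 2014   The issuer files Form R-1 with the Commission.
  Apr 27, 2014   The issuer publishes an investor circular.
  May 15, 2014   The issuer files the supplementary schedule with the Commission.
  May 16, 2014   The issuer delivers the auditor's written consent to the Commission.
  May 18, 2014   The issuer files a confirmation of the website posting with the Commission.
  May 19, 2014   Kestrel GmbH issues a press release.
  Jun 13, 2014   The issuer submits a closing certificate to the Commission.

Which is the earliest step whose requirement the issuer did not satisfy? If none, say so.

Step 1: 10 days after Apr 17, 2014 (when the transaction closes) is Apr 27, 2014; done Apr 25, 2014 — timely.
Step 2: 15 days after Apr 25, 2014 (when Form R-1 is filed) is May 10, 2014; Apr 27, 2014 is within that limit.
Step 3: 113 days after Apr 17, 2014 (when the transaction closes) is Aug 8, 2014; done May 15, 2014 — timely.
Step 4: the window is 8–21 days after May 15, 2014 (when the supplementary schedule is filed), so May 23, 2014 through Jun 5, 2014; done May 16, 2014 — 7 days before the window opened.

Step 4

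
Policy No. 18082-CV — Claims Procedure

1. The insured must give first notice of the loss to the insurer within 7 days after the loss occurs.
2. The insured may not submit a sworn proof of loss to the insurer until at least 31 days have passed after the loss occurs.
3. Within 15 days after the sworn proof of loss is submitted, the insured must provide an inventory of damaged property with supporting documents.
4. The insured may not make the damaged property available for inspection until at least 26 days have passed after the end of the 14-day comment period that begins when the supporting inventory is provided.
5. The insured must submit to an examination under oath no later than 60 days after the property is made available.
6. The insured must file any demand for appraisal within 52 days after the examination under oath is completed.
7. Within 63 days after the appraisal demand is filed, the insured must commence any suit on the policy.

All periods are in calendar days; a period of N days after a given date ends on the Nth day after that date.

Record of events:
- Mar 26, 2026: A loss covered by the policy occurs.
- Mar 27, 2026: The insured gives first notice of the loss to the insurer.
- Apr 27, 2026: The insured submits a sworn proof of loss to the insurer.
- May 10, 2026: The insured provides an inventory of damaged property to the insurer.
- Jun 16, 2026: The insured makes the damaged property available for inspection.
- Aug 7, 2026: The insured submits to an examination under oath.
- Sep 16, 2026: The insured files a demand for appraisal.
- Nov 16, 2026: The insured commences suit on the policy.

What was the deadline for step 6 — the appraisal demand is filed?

Sep 28, 2026

Step 6 runs from Aug 7, 2026, when the examination under oath is completed. 52 days after Aug 7, 2026 is Sep 28, 2026.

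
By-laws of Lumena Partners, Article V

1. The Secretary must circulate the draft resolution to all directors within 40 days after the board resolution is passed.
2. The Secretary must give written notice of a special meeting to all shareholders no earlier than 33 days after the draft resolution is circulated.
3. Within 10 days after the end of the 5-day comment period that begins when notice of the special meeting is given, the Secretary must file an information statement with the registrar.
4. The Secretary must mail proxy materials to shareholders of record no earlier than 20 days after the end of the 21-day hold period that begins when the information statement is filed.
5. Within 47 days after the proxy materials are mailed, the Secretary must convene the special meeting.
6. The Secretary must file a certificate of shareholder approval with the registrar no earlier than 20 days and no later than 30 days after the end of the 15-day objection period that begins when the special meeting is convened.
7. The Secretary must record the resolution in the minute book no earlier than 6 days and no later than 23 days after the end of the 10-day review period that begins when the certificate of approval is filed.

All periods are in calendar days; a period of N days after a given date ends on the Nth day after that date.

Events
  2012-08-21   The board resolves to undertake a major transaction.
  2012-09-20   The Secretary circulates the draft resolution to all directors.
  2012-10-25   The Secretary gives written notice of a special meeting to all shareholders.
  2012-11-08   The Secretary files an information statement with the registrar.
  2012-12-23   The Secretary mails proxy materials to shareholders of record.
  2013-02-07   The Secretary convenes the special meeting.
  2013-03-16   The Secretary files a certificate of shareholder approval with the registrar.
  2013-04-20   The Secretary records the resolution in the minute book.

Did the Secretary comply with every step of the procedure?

Step 1: 40 days after 2012-08-21 (when the board resolution is passed) is 2012-09-30; completed 2012-09-20, before the deadline.
Step 2: the earliest permitted date is 33 days after 2012-09-20 (when the draft resolution is circulated), i.e. 2012-10-23; done 2012-10-25, after the minimum wait.
Step 3: 10 days after 2012-10-30 (end of the 5-day comment period, which began when notice of the special meeting is given on 2012-10-25) is 2012-11-09; 2012-11-08 is within that limit.
Step 4: the earliest permitted date is 20 days after 2012-11-29 (end of the 21-day hold period, which began when the information statement is filed on 2012-11-08), i.e. 2012-12-19; done 2012-12-23, after the minimum wait.
Step 5: 47 days after 2012-12-23 (when the proxy materials are mailed) is 2013-02-08; completed 2013-02-07, before the deadline.
Step 6: the window is 20–30 days after 2013-02-22 (end of the 15-day objection period, which began when the special meeting is convened on 2013-02-07), so 2013-03-14 through 2013-03-24; done 2013-03-16 — within the window.
Step 7: the window is 6–23 days after 2013-03-26 (end of the 10-day review period, which began when the certificate of approval is filed on 2013-03-16), so 2013-04-01 through 2013-04-18; done 2013-04-20 — 2 days after the window closed.
Later steps need not be reached.

No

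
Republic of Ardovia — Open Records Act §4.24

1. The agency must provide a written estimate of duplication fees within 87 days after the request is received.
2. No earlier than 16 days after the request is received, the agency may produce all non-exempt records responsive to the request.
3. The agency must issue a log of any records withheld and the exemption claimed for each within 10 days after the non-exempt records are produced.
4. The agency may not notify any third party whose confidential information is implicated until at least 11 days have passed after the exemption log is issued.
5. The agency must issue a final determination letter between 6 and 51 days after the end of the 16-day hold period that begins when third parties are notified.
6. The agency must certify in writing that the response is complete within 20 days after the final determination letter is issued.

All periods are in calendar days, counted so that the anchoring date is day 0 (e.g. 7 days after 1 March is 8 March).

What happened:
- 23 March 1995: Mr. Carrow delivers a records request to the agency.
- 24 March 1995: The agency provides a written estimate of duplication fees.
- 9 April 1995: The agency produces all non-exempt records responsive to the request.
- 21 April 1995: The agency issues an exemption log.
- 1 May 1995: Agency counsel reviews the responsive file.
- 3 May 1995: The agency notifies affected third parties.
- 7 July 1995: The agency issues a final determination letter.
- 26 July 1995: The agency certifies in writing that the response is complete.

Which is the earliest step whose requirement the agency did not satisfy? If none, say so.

Step 1 — counting 87 days from 23 March 1995 (when the request is received) gives a deadline of 18 June 1995; completed 24 March 1995, before the deadline.
Step 2 — must wait 16 days from 23 March 1995 (when the request is received), so not before 8 April 1995; done 9 April 1995, after the minimum wait.
Step 3 — counting 10 days from 9 April 1995 (when the non-exempt records are produced) gives a deadline of 19 April 1995; done 21 April 1995 — 2 days late.
The analysis stops there.

Step 3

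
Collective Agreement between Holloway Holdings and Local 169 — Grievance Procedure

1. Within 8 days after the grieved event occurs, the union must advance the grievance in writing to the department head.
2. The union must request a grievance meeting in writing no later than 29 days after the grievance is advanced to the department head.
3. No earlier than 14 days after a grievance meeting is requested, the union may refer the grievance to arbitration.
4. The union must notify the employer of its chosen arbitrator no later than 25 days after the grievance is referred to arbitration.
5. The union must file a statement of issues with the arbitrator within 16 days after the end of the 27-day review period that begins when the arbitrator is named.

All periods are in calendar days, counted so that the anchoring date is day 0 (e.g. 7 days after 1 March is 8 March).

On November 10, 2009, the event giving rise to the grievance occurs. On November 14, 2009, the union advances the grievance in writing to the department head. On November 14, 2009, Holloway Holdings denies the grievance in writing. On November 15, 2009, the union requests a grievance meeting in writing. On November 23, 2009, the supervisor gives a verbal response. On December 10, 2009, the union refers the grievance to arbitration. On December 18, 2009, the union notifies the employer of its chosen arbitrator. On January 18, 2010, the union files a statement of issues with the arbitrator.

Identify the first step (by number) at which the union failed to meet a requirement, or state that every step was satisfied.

Step 1 — counting 8 days from November 10, 2009 (when the grieved event occurs) gives a deadline of November 18, 2009; completed November 14, 2009, before the deadline.
Step 2 — counting 29 days from November 14, 2009 (when the grievance is advanced to the department head) gives a deadline of December 13, 2009; done November 15, 2009 — timely.
Step 3 — must wait 14 days from November 15, 2009 (when a grievance meeting is requested), so not before November 29, 2009; done December 10, 2009 — permitted.
Step 4 — counting 25 days from December 10, 2009 (when the grievance is referred to arbitration) gives a deadline of January 4, 2010; December 18, 2009 is within that limit.
Step 5 — counting 16 days from January 14, 2010 (end of the 27-day review period, which began when the arbitrator is named on December 18, 2009) gives a deadline of January 30, 2010; completed January 18, 2010, before the deadline.

None — every step was satisfied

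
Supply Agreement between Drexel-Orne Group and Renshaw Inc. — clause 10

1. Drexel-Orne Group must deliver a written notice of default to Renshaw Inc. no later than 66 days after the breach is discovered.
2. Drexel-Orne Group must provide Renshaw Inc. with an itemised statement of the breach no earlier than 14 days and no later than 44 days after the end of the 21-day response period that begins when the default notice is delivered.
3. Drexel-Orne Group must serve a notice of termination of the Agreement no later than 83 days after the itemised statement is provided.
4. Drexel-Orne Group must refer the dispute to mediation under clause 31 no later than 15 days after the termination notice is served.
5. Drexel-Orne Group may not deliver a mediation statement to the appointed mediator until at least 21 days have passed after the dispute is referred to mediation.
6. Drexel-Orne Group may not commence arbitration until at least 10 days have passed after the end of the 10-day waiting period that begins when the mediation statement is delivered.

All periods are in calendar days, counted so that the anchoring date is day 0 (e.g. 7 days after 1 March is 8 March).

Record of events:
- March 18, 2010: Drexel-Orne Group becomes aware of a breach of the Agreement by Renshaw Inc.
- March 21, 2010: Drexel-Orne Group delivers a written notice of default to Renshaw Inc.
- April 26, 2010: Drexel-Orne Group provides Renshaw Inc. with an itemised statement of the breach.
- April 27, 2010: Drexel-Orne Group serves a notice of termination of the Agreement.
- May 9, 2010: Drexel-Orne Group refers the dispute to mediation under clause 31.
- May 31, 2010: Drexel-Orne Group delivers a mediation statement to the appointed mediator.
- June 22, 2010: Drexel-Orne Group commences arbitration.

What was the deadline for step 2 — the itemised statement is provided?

May 25, 2010

The default notice is delivered on March 21, 2010; the 21-day response period therefore ends April 11, 2010, and step 2 runs from that date. The window is 14–44 days after April 11, 2010; it closes on May 25, 2010.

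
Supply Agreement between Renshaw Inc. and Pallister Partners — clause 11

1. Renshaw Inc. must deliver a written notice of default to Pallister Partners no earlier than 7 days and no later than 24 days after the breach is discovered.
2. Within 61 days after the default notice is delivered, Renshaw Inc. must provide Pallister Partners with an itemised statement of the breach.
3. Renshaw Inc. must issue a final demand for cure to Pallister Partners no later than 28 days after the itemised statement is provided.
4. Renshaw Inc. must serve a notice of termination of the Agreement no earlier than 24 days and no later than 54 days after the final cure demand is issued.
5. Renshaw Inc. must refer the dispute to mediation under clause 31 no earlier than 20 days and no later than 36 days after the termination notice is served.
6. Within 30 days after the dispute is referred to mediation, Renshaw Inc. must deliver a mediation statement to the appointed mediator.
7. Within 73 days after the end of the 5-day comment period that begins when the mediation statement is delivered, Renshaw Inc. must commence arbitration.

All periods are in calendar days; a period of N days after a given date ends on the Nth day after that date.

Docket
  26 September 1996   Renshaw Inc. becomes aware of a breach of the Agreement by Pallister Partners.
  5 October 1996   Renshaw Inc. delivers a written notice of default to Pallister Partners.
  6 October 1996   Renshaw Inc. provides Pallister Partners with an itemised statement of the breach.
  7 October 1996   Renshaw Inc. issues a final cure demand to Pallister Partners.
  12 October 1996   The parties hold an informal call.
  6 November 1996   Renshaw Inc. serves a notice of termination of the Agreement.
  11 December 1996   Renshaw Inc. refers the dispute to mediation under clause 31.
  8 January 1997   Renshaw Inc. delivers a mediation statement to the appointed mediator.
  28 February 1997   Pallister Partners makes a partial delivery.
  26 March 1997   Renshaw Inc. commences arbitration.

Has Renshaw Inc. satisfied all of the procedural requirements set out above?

Step 1: the window is 7–24 days after 26 September 1996 (when the breach is discovered), so 3 October 1996 through 20 October 1996; 5 October 1996 falls inside that range.
Step 2: 61 days after 5 October 1996 (when the default notice is delivered) is 5 December 1996; 6 October 1996 is within that limit.
Step 3: 28 days after 6 October 1996 (when the itemised statement is provided) is 3 November 1996; 7 October 1996 is within that limit.
Step 4: the window is 24–54 days after 7 October 1996 (when the final cure demand is issued), so 31 October 1996 through 30 November 1996; done 6 November 1996, which is between those dates.
Step 5: the window is 20–36 days after 6 November 1996 (when the termination notice is served), so 26 November 1996 through 12 December 1996; done 11 December 1996 — within the window.
Step 6: 30 days after 11 December 1996 (when the dispute is referred to mediation) is 10 January 1997; done 8 January 1997 — timely.
Step 7: 73 days after 13 January 1997 (end of the 5-day comment period, which began when the mediation statement is delivered on 8 January 1997) is 27 March 1997; 26 March 1997 is within that limit.

Yes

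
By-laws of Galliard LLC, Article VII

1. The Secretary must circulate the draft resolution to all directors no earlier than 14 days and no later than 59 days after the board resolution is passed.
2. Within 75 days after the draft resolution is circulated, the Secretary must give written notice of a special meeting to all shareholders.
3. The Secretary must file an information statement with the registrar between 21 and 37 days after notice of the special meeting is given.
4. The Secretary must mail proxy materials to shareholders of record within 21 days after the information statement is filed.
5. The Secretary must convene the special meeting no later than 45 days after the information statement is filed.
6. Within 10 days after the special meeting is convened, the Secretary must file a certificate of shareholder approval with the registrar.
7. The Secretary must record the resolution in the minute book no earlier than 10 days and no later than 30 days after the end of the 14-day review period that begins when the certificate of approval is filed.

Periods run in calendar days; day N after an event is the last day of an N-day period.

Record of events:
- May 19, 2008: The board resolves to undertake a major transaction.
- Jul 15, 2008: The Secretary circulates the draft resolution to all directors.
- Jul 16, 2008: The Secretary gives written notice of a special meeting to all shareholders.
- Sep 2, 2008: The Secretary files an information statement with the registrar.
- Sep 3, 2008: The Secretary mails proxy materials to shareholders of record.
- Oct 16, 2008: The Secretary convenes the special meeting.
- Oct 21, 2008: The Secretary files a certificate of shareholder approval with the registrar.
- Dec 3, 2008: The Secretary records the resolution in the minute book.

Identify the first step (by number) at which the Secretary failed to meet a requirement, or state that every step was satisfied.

Step 3

Step 1: the window is 14–59 days after May 19, 2008 (when the board resolution is passed), so Jun 2, 2008 through Jul 17, 2008; Jul 15, 2008 falls inside that range.
Step 2: 75 days after Jul 15, 2008 (when the draft resolution is circulated) is Sep 28, 2008; done Jul 16, 2008 — timely.
Step 3: the window is 21–37 days after Jul 16, 2008 (when notice of the special meeting is given), so Aug 6, 2008 through Aug 22, 2008; done Sep 2, 2008 — 11 days after the window closed.
The procedure was therefore not followed at step 3.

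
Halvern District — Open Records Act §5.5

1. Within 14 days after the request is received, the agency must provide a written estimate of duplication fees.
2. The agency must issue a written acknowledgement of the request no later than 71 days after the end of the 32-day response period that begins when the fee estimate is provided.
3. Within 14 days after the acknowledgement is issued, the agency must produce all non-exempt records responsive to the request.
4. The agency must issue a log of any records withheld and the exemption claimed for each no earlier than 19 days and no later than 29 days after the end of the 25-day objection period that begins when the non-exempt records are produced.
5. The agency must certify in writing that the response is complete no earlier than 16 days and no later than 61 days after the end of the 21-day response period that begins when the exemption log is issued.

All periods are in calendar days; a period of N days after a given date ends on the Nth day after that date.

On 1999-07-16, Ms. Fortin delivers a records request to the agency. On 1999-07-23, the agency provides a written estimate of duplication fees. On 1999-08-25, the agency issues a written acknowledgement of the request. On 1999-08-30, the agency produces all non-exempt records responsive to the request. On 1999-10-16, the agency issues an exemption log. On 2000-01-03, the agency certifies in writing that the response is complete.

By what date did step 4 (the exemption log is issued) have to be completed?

1999-10-23

The non-exempt records are produced on 1999-08-30; the 25-day objection period therefore ends 1999-09-24, and step 4 runs from that date. The window is 19–29 days after 1999-09-24; it closes on 1999-10-23.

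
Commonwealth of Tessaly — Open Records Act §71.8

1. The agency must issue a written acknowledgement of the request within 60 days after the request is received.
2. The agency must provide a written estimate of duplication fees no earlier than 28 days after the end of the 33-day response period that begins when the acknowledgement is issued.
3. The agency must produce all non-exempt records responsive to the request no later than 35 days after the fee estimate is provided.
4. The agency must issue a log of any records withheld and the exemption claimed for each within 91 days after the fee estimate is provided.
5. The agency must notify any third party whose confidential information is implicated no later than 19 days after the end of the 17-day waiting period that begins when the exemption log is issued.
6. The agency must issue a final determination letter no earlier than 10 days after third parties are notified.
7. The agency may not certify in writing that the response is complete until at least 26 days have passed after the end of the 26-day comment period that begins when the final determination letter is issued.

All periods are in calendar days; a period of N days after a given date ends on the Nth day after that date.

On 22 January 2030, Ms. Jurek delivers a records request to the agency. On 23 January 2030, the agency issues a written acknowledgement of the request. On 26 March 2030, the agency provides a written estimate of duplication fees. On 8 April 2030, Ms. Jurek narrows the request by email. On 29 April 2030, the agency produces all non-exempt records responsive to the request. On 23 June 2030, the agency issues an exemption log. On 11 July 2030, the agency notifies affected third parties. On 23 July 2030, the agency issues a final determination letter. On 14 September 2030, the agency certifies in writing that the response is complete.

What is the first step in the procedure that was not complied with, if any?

None — every step was satisfied

Step 1: 60 days after 22 January 2030 (when the request is received) is 23 March 2030; done 23 January 2030 — timely.
Step 2: the earliest permitted date is 28 days after 25 February 2030 (end of the 33-day response period, which began when the acknowledgement is issued on 23 January 2030), i.e. 25 March 2030; done 26 March 2030 — permitted.
Step 3: 35 days after 26 March 2030 (when the fee estimate is provided) is 30 April 2030; done 29 April 2030 — timely.
Step 4: 91 days after 26 March 2030 (when the fee estimate is provided) is 25 June 2030; done 23 June 2030 — timely.
Step 5: 19 days after 10 July 2030 (end of the 17-day waiting period, which began when the exemption log is issued on 23 June 2030) is 29 July 2030; 11 July 2030 is within that limit.
Step 6: the earliest permitted date is 10 days after 11 July 2030 (when third parties are notified), i.e. 21 July 2030; done 23 July 2030 — permitted.
Step 7: the earliest permitted date is 26 days after 18 August 2030 (end of the 26-day comment period, which began when the final determination letter is issued on 23 July 2030), i.e. 13 September 2030; done 14 September 2030 — permitted.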